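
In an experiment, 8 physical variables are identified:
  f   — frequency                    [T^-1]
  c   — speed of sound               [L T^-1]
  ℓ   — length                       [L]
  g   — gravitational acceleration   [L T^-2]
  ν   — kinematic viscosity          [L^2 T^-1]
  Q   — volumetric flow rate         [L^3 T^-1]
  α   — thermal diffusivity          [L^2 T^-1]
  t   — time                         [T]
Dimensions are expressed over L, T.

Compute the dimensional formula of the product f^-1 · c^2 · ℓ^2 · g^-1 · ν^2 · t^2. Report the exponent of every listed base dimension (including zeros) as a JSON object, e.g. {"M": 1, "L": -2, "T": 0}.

{"L": 7, "T": 1}

Exponent matrix [L,T] × [f,c,ℓ,g,ν,Q,α,t]:
  L: [ 0  1  1  1  2  3  2  0]
  T: [-1 -1  0 -2 -1 -1 -1  1]
  [L]: (-1)·0+(2)·1+(2)·1+(-1)·1+(2)·2+(2)·0 = 7
  [T]: (-1)·-1+(2)·-1+(2)·0+(-1)·-2+(2)·-1+(2)·1 = 1
⇒ L^7 T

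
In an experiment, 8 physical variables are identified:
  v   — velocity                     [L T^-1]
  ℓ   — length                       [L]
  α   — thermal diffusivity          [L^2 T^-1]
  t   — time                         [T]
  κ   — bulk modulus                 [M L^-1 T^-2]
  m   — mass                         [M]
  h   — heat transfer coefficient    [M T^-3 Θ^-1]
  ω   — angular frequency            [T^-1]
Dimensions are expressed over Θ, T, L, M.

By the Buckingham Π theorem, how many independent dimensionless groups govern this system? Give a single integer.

4

Exponent matrix [Θ,T,L,M] × [v,ℓ,α,t,κ,m,h,ω]:
  Θ: [ 0  0  0  0  0  0 -1  0]
  T: [-1  0 -1  1 -2  0 -3 -1]
  L: [ 1  1  2  0 -1  0  0  0]
  M: [ 0  0  0  0  1  1  1  0]
Echelon form has 4 nonzero rows (pivots: v,ℓ,κ,h)
8 vars − rank 4 = 4 Π groups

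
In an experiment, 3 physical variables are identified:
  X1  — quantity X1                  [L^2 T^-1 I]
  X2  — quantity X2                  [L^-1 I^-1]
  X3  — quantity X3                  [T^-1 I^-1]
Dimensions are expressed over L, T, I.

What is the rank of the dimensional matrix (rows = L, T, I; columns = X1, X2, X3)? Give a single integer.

Write exponents as rows L,T,I / cols X1,X2,X3:
  L: [ 2 -1  0]
  T: [-1  0 -1]
  I: [ 1 -1 -1]
Echelon form has 2 nonzero rows (pivots: X1,X2)

2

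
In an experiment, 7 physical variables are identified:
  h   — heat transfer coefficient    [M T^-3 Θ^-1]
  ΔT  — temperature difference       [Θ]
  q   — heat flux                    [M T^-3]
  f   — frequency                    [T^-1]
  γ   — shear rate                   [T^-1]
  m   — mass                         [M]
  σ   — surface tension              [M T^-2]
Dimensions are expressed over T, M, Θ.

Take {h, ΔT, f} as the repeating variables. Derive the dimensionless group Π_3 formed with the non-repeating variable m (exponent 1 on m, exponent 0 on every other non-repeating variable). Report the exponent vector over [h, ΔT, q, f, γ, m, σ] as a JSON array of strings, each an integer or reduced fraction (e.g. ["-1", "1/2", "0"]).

Exponent matrix [T,M,Θ] × [h,ΔT,q,f,γ,m,σ]:
  T: [-3  0 -3 -1 -1  0 -2]
  M: [ 1  0  1  0  0  1  1]
  Θ: [-1  1  0  0  0  0  0]
Echelon form has 3 nonzero rows (pivots: h,ΔT,f)
Pivot set = {h,ΔT,f}, free = {q,γ,m,σ}
RREF:
  r0: [   1    0    1    0    0    1    1]
  r1: [   0    1    1    0    0    1    1]
  r2: [   0    0    0    1    1   -3   -1]
Fix exponent of m at 1, q at 0, γ at 0, σ at 0; solve each RREF row for its pivot's exponent:
  r0: exp(h) + (1)·1 = 0 ⇒ exp(h) = -1
  r1: exp(ΔT) + (1)·1 = 0 ⇒ exp(ΔT) = -1
  r2: exp(f) + (-3)·1 = 0 ⇒ exp(f) = 3
Π_3 = h^-1 · ΔT^-1 · f^3 · m

["-1", "-1", "0", "3", "0", "1", "0"]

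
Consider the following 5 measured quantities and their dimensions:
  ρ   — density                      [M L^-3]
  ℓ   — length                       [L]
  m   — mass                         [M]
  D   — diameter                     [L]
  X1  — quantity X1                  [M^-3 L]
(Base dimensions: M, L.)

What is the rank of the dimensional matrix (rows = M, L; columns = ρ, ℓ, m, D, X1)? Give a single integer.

2

Dimensional matrix (M×L by ρ×ℓ×m×D×X1):
  M: [ 1  0  1  0 -3]
  L: [-3  1  0  1  1]
Row reduction gives pivot columns ρ,ℓ; rank = 2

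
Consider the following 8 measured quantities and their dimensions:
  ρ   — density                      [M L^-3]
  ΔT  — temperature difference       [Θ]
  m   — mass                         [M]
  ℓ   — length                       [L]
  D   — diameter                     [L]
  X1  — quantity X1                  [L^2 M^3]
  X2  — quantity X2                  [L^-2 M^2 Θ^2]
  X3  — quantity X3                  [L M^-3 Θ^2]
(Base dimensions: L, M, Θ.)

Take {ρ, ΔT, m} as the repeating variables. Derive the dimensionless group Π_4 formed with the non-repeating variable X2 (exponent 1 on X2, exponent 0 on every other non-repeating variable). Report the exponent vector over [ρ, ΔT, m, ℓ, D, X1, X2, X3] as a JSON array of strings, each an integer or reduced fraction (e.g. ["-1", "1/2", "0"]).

Dimensional matrix (L×M×Θ by ρ×ΔT×m×ℓ×D×X1×X2×X3):
  L: [-3  0  0  1  1  2 -2  1]
  M: [ 1  0  1  0  0  3  2 -3]
  Θ: [ 0  1  0  0  0  0  2  2]
RREF → pivots at {ρ,ΔT,m} ⇒ r = 3
Pivot set = {ρ,ΔT,m}, free = {ℓ,D,X1,X2,X3}
RREF:
  r0: [   1    0    0 -1/3 -1/3 -2/3  2/3 -1/3]
  r1: [   0    1    0    0    0    0    2    2]
  r2: [   0    0    1  1/3  1/3 11/3  4/3 -8/3]
Fix exponent of X2 at 1, ℓ at 0, D at 0, X1 at 0, X3 at 0; solve each RREF row for its pivot's exponent:
  r0: exp(ρ) + (2/3)·1 = 0 ⇒ exp(ρ) = -2/3
  r1: exp(ΔT) + (2)·1 = 0 ⇒ exp(ΔT) = -2
  r2: exp(m) + (4/3)·1 = 0 ⇒ exp(m) = -4/3
Π_4 = ρ^(-2/3) · ΔT^-2 · m^(-4/3) · X2

["-2/3", "-2", "-4/3", "0", "0", "0", "1", "0"]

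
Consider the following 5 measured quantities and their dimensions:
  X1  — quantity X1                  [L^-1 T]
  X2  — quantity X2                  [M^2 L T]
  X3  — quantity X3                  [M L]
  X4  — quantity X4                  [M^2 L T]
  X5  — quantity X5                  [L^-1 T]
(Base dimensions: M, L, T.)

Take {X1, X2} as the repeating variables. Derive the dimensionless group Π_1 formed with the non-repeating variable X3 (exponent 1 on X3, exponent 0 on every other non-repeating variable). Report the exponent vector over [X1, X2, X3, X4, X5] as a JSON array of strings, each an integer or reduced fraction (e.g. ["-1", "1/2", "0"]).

["1/2", "-1/2", "1", "0", "0"]

Exponent matrix [M,L,T] × [X1,X2,X3,X4,X5]:
  M: [ 0  2  1  2  0]
  L: [-1  1  1  1 -1]
  T: [ 1  1  0  1  1]
Row reduction gives pivot columns X1,X2; rank = 2
Repeat: X1,X2; free: X3,X4,X5
RREF:
  r0: [   1    0 -1/2    0    1]
  r1: [   0    1  1/2    1    0]
  r2: [   0    0    0    0    0]
Fix exponent of X3 at 1, X4 at 0, X5 at 0; solve each RREF row for its pivot's exponent:
  r0: exp(X1) + (-1/2)·1 = 0 ⇒ exp(X1) = 1/2
  r1: exp(X2) + (1/2)·1 = 0 ⇒ exp(X2) = -1/2
Π_1 = X1^(1/2) · X2^(-1/2) · X3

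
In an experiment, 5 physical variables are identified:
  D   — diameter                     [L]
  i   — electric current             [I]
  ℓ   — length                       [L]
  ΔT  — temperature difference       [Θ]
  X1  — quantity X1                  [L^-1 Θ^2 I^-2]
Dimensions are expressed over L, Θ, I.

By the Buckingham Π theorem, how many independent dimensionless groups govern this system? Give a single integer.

2

Exponent matrix [L,Θ,I] × [D,i,ℓ,ΔT,X1]:
  L: [ 1  0  1  0 -1]
  Θ: [ 0  0  0  1  2]
  I: [ 0  1  0  0 -2]
Row reduction gives pivot columns D,i,ΔT; rank = 3
Π count = n − r = 5 − 3 = 2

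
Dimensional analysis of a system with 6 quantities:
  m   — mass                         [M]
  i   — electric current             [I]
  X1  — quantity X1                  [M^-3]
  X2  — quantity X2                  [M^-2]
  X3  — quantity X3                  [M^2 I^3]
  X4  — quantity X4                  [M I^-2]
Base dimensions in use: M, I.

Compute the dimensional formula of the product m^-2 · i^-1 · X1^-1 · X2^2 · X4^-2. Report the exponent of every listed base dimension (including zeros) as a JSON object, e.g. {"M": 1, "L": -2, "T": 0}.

Dimensional matrix (M×I by m×i×X1×X2×X3×X4):
  M: [ 1  0 -3 -2  2  1]
  I: [ 0  1  0  0  3 -2]
  [M]: (-2)·1+(-1)·0+(-1)·-3+(2)·-2+(-2)·1 = -5
  [I]: (-2)·0+(-1)·1+(-1)·0+(2)·0+(-2)·-2 = 3
⇒ M^-5 I^3

{"M": -5, "I": 3}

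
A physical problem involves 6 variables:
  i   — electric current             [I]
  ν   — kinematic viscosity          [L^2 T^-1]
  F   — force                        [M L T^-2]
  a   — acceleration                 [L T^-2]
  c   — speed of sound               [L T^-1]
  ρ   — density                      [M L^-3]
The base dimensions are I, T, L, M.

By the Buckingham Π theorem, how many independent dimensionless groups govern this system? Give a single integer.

Exponent matrix [I,T,L,M] × [i,ν,F,a,c,ρ]:
  I: [ 1  0  0  0  0  0]
  T: [ 0 -1 -2 -2 -1  0]
  L: [ 0  2  1  1  1 -3]
  M: [ 0  0  1  0  0  1]
RREF → pivots at {i,ν,F,a} ⇒ r = 4
6 vars − rank 4 = 2 Π groups

2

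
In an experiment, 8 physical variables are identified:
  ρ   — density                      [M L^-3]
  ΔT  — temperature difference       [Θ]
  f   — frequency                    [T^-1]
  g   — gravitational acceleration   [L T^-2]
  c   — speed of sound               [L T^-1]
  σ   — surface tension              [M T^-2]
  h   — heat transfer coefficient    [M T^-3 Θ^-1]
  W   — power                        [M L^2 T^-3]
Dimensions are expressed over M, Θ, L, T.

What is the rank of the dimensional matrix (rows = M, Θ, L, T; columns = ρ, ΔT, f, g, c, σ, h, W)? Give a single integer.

Write exponents as rows M,Θ,L,T / cols ρ,ΔT,f,g,c,σ,h,W:
  M: [ 1  0  0  0  0  1  1  1]
  Θ: [ 0  1  0  0  0  0 -1  0]
  L: [-3  0  0  1  1  0  0  2]
  T: [ 0  0 -1 -2 -1 -2 -3 -3]
Echelon form has 4 nonzero rows (pivots: ρ,ΔT,f,g)

4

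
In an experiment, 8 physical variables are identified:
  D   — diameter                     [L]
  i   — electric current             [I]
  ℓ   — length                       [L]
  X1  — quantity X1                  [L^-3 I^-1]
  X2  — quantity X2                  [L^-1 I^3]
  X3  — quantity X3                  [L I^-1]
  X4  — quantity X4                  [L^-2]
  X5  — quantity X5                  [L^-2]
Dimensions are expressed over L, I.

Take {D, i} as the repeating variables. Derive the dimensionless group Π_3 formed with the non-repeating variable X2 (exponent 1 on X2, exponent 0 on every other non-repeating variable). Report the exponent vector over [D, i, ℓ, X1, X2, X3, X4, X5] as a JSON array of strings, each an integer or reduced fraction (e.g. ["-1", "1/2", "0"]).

Write exponents as rows L,I / cols D,i,ℓ,X1,X2,X3,X4,X5:
  L: [ 1  0  1 -3 -1  1 -2 -2]
  I: [ 0  1  0 -1  3 -1  0  0]
RREF → pivots at {D,i} ⇒ r = 2
Pivot set = {D,i}, free = {ℓ,X1,X2,X3,X4,X5}
RREF:
  r0: [   1    0    1   -3   -1    1   -2   -2]
  r1: [   0    1    0   -1    3   -1    0    0]
Fix exponent of X2 at 1, ℓ at 0, X1 at 0, X3 at 0, X4 at 0, X5 at 0; solve each RREF row for its pivot's exponent:
  r0: exp(D) + (-1)·1 = 0 ⇒ exp(D) = 1
  r1: exp(i) + (3)·1 = 0 ⇒ exp(i) = -3
Π_3 = D · i^-3 · X2

["1", "-3", "0", "0", "1", "0", "0", "0"]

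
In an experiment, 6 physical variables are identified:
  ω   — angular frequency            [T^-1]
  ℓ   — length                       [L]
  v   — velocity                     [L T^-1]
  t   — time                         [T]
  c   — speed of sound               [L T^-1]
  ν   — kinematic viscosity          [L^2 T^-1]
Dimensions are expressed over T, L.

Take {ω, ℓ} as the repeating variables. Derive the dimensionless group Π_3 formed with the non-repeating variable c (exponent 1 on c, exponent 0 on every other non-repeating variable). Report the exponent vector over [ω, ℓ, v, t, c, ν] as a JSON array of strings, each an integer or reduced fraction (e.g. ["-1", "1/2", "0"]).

["-1", "-1", "0", "0", "1", "0"]

Write exponents as rows T,L / cols ω,ℓ,v,t,c,ν:
  T: [-1  0 -1  1 -1 -1]
  L: [ 0  1  1  0  1  2]
RREF → pivots at {ω,ℓ} ⇒ r = 2
Pivot set = {ω,ℓ}, free = {v,t,c,ν}
RREF:
  r0: [   1    0    1   -1    1    1]
  r1: [   0    1    1    0    1    2]
Fix exponent of c at 1, v at 0, t at 0, ν at 0; solve each RREF row for its pivot's exponent:
  r0: exp(ω) + (1)·1 = 0 ⇒ exp(ω) = -1
  r1: exp(ℓ) + (1)·1 = 0 ⇒ exp(ℓ) = -1
Π_3 = ω^-1 · ℓ^-1 · c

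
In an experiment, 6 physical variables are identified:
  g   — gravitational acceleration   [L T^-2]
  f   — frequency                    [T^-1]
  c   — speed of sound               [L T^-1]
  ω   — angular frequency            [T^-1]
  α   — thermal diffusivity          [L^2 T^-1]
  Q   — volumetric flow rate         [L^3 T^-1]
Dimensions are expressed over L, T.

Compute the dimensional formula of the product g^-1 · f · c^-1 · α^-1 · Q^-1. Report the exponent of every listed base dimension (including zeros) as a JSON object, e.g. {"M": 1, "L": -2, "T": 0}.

Write exponents as rows L,T / cols g,f,c,ω,α,Q:
  L: [ 1  0  1  0  2  3]
  T: [-2 -1 -1 -1 -1 -1]
  [L]: (-1)·1+(1)·0+(-1)·1+(-1)·2+(-1)·3 = -7
  [T]: (-1)·-2+(1)·-1+(-1)·-1+(-1)·-1+(-1)·-1 = 4
⇒ L^-7 T^4

{"L": -7, "T": 4}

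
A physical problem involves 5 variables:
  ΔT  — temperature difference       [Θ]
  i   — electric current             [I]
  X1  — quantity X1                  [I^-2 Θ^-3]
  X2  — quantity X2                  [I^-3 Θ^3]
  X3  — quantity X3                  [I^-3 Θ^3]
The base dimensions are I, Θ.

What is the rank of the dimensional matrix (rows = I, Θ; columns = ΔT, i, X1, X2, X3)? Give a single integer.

2

Write exponents as rows I,Θ / cols ΔT,i,X1,X2,X3:
  I: [ 0  1 -2 -3 -3]
  Θ: [ 1  0 -3  3  3]
Echelon form has 2 nonzero rows (pivots: ΔT,i)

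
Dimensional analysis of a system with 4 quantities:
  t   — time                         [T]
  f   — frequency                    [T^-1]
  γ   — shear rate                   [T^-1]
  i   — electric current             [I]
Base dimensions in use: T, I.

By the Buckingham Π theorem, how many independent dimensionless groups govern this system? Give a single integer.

2

Write exponents as rows T,I / cols t,f,γ,i:
  T: [ 1 -1 -1  0]
  I: [ 0  0  0  1]
Echelon form has 2 nonzero rows (pivots: t,i)
4 vars − rank 2 = 2 Π groups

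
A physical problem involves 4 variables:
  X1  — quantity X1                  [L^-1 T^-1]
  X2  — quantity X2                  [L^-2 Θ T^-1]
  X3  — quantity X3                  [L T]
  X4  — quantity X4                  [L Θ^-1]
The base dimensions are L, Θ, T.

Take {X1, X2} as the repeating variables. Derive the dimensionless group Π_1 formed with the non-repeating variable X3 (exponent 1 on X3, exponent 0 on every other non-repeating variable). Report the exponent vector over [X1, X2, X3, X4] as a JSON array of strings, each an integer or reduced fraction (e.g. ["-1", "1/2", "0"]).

Dimensional matrix (L×Θ×T by X1×X2×X3×X4):
  L: [-1 -2  1  1]
  Θ: [ 0  1  0 -1]
  T: [-1 -1  1  0]
Echelon form has 2 nonzero rows (pivots: X1,X2)
Repeat: X1,X2; free: X3,X4
RREF:
  r0: [   1    0   -1    1]
  r1: [   0    1    0   -1]
  r2: [   0    0    0    0]
Fix exponent of X3 at 1, X4 at 0; solve each RREF row for its pivot's exponent:
  r0: exp(X1) + (-1)·1 = 0 ⇒ exp(X1) = 1
  r1: exp(X2) + (0)·1 = 0 ⇒ exp(X2) = 0
Π_1 = X1 · X3

["1", "0", "1", "0"]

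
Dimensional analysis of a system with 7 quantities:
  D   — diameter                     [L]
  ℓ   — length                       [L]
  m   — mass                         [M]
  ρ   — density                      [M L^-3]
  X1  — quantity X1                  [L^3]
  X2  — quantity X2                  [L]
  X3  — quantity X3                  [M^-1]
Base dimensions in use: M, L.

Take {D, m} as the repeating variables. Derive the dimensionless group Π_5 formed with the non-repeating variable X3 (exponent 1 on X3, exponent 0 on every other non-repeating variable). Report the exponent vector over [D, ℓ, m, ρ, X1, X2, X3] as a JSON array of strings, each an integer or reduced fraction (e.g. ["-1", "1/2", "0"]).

Dimensional matrix (M×L by D×ℓ×m×ρ×X1×X2×X3):
  M: [ 0  0  1  1  0  0 -1]
  L: [ 1  1  0 -3  3  1  0]
Row reduction gives pivot columns D,m; rank = 2
Pivot set = {D,m}, free = {ℓ,ρ,X1,X2,X3}
RREF:
  r0: [   1    1    0   -3    3    1    0]
  r1: [   0    0    1    1    0    0   -1]
Fix exponent of X3 at 1, ℓ at 0, ρ at 0, X1 at 0, X2 at 0; solve each RREF row for its pivot's exponent:
  r0: exp(D) + (0)·1 = 0 ⇒ exp(D) = 0
  r1: exp(m) + (-1)·1 = 0 ⇒ exp(m) = 1
Π_5 = m · X3

["0", "0", "1", "0", "0", "0", "1"]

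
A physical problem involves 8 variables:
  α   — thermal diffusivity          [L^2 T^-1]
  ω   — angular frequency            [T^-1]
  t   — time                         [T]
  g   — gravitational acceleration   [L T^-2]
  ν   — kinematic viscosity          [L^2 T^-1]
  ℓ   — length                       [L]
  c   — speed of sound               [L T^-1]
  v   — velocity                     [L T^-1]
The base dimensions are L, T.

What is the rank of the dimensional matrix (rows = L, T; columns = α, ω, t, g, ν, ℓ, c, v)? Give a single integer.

Write exponents as rows L,T / cols α,ω,t,g,ν,ℓ,c,v:
  L: [ 2  0  0  1  2  1  1  1]
  T: [-1 -1  1 -2 -1  0 -1 -1]
Row reduction gives pivot columns α,ω; rank = 2

2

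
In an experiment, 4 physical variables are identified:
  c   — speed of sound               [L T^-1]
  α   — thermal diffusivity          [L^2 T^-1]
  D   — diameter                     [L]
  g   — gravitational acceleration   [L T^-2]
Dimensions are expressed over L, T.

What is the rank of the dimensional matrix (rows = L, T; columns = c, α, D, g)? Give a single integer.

Dimensional matrix (L×T by c×α×D×g):
  L: [ 1  2  1  1]
  T: [-1 -1  0 -2]
RREF → pivots at {c,α} ⇒ r = 2

2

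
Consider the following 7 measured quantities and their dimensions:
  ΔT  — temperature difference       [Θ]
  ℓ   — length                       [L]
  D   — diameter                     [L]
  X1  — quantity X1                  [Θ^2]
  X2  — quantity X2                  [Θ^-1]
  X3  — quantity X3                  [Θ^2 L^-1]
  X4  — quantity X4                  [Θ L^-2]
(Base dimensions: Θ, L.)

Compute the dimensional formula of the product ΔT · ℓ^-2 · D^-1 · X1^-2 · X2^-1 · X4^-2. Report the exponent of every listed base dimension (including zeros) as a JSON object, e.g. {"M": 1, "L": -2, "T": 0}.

Dimensional matrix (Θ×L by ΔT×ℓ×D×X1×X2×X3×X4):
  Θ: [ 1  0  0  2 -1  2  1]
  L: [ 0  1  1  0  0 -1 -2]
  [Θ]: (1)·1+(-2)·0+(-1)·0+(-2)·2+(-1)·-1+(-2)·1 = -4
  [L]: (1)·0+(-2)·1+(-1)·1+(-2)·0+(-1)·0+(-2)·-2 = 1
⇒ Θ^-4 L

{"Θ": -4, "L": 1}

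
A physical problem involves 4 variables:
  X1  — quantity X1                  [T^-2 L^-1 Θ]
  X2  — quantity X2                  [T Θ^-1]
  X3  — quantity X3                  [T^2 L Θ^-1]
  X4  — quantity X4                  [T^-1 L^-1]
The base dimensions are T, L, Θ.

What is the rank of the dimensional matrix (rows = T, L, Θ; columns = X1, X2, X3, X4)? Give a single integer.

2

Exponent matrix [T,L,Θ] × [X1,X2,X3,X4]:
  T: [-2  1  2 -1]
  L: [-1  0  1 -1]
  Θ: [ 1 -1 -1  0]
Row reduction gives pivot columns X1,X2; rank = 2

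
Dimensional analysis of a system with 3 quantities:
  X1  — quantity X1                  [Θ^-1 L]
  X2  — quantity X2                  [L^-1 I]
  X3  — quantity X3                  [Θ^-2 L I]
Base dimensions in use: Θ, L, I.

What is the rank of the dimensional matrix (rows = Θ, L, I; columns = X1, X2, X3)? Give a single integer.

2

Exponent matrix [Θ,L,I] × [X1,X2,X3]:
  Θ: [-1  0 -2]
  L: [ 1 -1  1]
  I: [ 0  1  1]
RREF → pivots at {X1,X2} ⇒ r = 2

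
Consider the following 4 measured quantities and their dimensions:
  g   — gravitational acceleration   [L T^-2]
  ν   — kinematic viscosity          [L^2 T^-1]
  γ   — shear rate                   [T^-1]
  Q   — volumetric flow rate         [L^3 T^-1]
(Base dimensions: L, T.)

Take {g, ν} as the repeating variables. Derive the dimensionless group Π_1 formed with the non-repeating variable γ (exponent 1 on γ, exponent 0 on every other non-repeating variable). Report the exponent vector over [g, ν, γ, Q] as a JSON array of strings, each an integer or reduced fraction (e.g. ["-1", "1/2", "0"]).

Write exponents as rows L,T / cols g,ν,γ,Q:
  L: [ 1  2  0  3]
  T: [-2 -1 -1 -1]
RREF → pivots at {g,ν} ⇒ r = 2
Repeat: g,ν; free: γ,Q
RREF:
  r0: [   1    0  2/3 -1/3]
  r1: [   0    1 -1/3  5/3]
Fix exponent of γ at 1, Q at 0; solve each RREF row for its pivot's exponent:
  r0: exp(g) + (2/3)·1 = 0 ⇒ exp(g) = -2/3
  r1: exp(ν) + (-1/3)·1 = 0 ⇒ exp(ν) = 1/3
Π_1 = g^(-2/3) · ν^(1/3) · γ

["-2/3", "1/3", "1", "0"]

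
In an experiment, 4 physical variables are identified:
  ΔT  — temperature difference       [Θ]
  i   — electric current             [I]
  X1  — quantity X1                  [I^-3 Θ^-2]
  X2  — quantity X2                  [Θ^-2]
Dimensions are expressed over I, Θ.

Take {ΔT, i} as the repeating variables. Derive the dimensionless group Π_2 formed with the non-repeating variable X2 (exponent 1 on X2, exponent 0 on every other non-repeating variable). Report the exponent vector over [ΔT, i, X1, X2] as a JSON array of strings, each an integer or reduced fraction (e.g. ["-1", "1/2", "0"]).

Exponent matrix [I,Θ] × [ΔT,i,X1,X2]:
  I: [ 0  1 -3  0]
  Θ: [ 1  0 -2 -2]
RREF → pivots at {ΔT,i} ⇒ r = 2
Pivot set = {ΔT,i}, free = {X1,X2}
RREF:
  r0: [   1    0   -2   -2]
  r1: [   0    1   -3    0]
Fix exponent of X2 at 1, X1 at 0; solve each RREF row for its pivot's exponent:
  r0: exp(ΔT) + (-2)·1 = 0 ⇒ exp(ΔT) = 2
  r1: exp(i) + (0)·1 = 0 ⇒ exp(i) = 0
Π_2 = ΔT^2 · X2

["2", "0", "0", "1"]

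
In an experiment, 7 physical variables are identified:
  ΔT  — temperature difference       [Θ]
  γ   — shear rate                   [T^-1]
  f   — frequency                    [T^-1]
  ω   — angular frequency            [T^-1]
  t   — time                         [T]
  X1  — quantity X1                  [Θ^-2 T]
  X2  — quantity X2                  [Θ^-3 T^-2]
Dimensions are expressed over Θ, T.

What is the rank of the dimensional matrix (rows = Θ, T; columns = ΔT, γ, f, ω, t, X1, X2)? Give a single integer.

2

Write exponents as rows Θ,T / cols ΔT,γ,f,ω,t,X1,X2:
  Θ: [ 1  0  0  0  0 -2 -3]
  T: [ 0 -1 -1 -1  1  1 -2]
Echelon form has 2 nonzero rows (pivots: ΔT,γ)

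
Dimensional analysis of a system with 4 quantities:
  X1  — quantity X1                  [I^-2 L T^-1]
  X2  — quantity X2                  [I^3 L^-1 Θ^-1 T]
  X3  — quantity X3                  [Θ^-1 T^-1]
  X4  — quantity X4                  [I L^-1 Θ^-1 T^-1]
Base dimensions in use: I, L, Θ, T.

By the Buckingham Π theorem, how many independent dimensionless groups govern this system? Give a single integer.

1

Exponent matrix [I,L,Θ,T] × [X1,X2,X3,X4]:
  I: [-2  3  0  1]
  L: [ 1 -1  0 -1]
  Θ: [ 0 -1 -1 -1]
  T: [-1  1 -1 -1]
Row reduction gives pivot columns X1,X2,X3; rank = 3
n=4, r=3 ⇒ 1 dimensionless group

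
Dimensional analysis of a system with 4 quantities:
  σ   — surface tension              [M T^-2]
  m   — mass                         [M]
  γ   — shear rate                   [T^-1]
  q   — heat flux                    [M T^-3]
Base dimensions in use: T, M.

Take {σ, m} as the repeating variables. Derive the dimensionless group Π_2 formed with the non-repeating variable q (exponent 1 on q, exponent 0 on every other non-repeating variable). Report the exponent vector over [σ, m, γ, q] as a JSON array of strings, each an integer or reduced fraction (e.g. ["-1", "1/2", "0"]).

["-3/2", "1/2", "0", "1"]

Exponent matrix [T,M] × [σ,m,γ,q]:
  T: [-2  0 -1 -3]
  M: [ 1  1  0  1]
Row reduction gives pivot columns σ,m; rank = 2
Repeat: σ,m; free: γ,q
RREF:
  r0: [   1    0  1/2  3/2]
  r1: [   0    1 -1/2 -1/2]
Fix exponent of q at 1, γ at 0; solve each RREF row for its pivot's exponent:
  r0: exp(σ) + (3/2)·1 = 0 ⇒ exp(σ) = -3/2
  r1: exp(m) + (-1/2)·1 = 0 ⇒ exp(m) = 1/2
Π_2 = σ^(-3/2) · m^(1/2) · q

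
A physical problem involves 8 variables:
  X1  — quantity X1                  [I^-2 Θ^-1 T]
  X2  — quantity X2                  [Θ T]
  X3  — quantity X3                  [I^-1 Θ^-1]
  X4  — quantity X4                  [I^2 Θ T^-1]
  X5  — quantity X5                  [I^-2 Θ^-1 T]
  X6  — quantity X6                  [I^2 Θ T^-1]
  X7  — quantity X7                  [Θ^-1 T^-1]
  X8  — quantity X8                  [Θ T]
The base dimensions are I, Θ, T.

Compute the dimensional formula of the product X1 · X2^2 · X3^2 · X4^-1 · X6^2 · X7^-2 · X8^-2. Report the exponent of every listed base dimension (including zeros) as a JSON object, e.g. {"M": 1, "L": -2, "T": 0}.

Exponent matrix [I,Θ,T] × [X1,X2,X3,X4,X5,X6,X7,X8]:
  I: [-2  0 -1  2 -2  2  0  0]
  Θ: [-1  1 -1  1 -1  1 -1  1]
  T: [ 1  1  0 -1  1 -1 -1  1]
  [I]: (1)·-2+(2)·0+(2)·-1+(-1)·2+(2)·2+(-2)·0+(-2)·0 = -2
  [Θ]: (1)·-1+(2)·1+(2)·-1+(-1)·1+(2)·1+(-2)·-1+(-2)·1 = 0
  [T]: (1)·1+(2)·1+(2)·0+(-1)·-1+(2)·-1+(-2)·-1+(-2)·1 = 2
⇒ I^-2 T^2

{"I": -2, "Θ": 0, "T": 2}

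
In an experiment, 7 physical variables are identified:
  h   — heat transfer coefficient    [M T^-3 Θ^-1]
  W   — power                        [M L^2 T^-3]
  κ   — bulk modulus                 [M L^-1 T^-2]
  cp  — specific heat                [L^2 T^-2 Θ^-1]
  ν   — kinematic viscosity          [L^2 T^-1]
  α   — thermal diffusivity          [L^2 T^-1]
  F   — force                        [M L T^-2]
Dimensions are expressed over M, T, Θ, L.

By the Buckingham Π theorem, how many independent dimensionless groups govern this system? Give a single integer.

3

Write exponents as rows M,T,Θ,L / cols h,W,κ,cp,ν,α,F:
  M: [ 1  1  1  0  0  0  1]
  T: [-3 -3 -2 -2 -1 -1 -2]
  Θ: [-1  0  0 -1  0  0  0]
  L: [ 0  2 -1  2  2  2  1]
RREF → pivots at {h,W,κ,cp} ⇒ r = 4
n=7, r=4 ⇒ 3 dimensionless groups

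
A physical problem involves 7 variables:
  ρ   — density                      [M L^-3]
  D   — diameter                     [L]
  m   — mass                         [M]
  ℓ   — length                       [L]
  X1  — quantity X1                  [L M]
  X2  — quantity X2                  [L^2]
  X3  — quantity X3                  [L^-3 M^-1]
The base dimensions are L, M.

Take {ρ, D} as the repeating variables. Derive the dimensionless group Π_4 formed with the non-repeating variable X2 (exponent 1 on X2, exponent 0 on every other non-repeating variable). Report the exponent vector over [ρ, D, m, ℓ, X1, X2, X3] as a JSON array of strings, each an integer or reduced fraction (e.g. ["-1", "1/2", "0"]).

Write exponents as rows L,M / cols ρ,D,m,ℓ,X1,X2,X3:
  L: [-3  1  0  1  1  2 -3]
  M: [ 1  0  1  0  1  0 -1]
Echelon form has 2 nonzero rows (pivots: ρ,D)
Pivot set = {ρ,D}, free = {m,ℓ,X1,X2,X3}
RREF:
  r0: [   1    0    1    0    1    0   -1]
  r1: [   0    1    3    1    4    2   -6]
Fix exponent of X2 at 1, m at 0, ℓ at 0, X1 at 0, X3 at 0; solve each RREF row for its pivot's exponent:
  r0: exp(ρ) + (0)·1 = 0 ⇒ exp(ρ) = 0
  r1: exp(D) + (2)·1 = 0 ⇒ exp(D) = -2
Π_4 = D^-2 · X2

["0", "-2", "0", "0", "0", "1", "0"]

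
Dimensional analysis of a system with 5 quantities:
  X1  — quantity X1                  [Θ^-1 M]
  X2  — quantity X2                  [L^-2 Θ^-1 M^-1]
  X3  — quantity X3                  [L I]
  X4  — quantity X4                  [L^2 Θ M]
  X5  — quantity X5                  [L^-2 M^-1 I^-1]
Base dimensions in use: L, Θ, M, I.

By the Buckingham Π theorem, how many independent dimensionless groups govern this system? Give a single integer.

Write exponents as rows L,Θ,M,I / cols X1,X2,X3,X4,X5:
  L: [ 0 -2  1  2 -2]
  Θ: [-1 -1  0  1  0]
  M: [ 1 -1  0  1 -1]
  I: [ 0  0  1  0 -1]
RREF → pivots at {X1,X2,X3} ⇒ r = 3
5 vars − rank 3 = 2 Π groups

2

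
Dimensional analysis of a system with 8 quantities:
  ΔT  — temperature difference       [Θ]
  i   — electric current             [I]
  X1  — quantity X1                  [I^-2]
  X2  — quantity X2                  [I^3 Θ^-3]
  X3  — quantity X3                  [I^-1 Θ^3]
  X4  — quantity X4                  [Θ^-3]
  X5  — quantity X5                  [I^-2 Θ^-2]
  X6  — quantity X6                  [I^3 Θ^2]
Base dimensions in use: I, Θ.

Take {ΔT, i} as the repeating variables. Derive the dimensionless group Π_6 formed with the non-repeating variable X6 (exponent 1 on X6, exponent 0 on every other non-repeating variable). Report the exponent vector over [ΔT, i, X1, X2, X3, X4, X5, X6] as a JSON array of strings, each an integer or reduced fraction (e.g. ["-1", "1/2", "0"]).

["-2", "-3", "0", "0", "0", "0", "0", "1"]

Dimensional matrix (I×Θ by ΔT×i×X1×X2×X3×X4×X5×X6):
  I: [ 0  1 -2  3 -1  0 -2  3]
  Θ: [ 1  0  0 -3  3 -3 -2  2]
Echelon form has 2 nonzero rows (pivots: ΔT,i)
Pivot set = {ΔT,i}, free = {X1,X2,X3,X4,X5,X6}
RREF:
  r0: [   1    0    0   -3    3   -3   -2    2]
  r1: [   0    1   -2    3   -1    0   -2    3]
Fix exponent of X6 at 1, X1 at 0, X2 at 0, X3 at 0, X4 at 0, X5 at 0; solve each RREF row for its pivot's exponent:
  r0: exp(ΔT) + (2)·1 = 0 ⇒ exp(ΔT) = -2
  r1: exp(i) + (3)·1 = 0 ⇒ exp(i) = -3
Π_6 = ΔT^-2 · i^-3 · X6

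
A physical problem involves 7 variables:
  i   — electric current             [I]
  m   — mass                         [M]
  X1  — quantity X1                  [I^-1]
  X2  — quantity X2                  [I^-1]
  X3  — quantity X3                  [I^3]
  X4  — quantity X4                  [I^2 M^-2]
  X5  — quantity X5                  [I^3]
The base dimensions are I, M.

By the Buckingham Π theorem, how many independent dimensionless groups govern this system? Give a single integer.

5

Write exponents as rows I,M / cols i,m,X1,X2,X3,X4,X5:
  I: [ 1  0 -1 -1  3  2  3]
  M: [ 0  1  0  0  0 -2  0]
Echelon form has 2 nonzero rows (pivots: i,m)
7 vars − rank 2 = 5 Π groups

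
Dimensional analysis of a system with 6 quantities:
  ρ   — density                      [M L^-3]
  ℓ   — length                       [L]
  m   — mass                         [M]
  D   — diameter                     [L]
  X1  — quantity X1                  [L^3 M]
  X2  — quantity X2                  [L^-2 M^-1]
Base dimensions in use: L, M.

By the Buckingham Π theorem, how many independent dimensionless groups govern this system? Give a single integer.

4

Exponent matrix [L,M] × [ρ,ℓ,m,D,X1,X2]:
  L: [-3  1  0  1  3 -2]
  M: [ 1  0  1  0  1 -1]
Echelon form has 2 nonzero rows (pivots: ρ,ℓ)
6 vars − rank 2 = 4 Π groups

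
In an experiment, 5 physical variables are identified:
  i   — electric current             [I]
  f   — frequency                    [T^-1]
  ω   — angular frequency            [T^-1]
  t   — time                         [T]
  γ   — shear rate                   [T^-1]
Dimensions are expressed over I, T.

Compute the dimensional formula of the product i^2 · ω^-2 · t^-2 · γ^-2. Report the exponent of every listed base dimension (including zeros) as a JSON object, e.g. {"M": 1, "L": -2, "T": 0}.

Exponent matrix [I,T] × [i,f,ω,t,γ]:
  I: [ 1  0  0  0  0]
  T: [ 0 -1 -1  1 -1]
  [I]: (2)·1+(-2)·0+(-2)·0+(-2)·0 = 2
  [T]: (2)·0+(-2)·-1+(-2)·1+(-2)·-1 = 2
⇒ I^2 T^2

{"I": 2, "T": 2}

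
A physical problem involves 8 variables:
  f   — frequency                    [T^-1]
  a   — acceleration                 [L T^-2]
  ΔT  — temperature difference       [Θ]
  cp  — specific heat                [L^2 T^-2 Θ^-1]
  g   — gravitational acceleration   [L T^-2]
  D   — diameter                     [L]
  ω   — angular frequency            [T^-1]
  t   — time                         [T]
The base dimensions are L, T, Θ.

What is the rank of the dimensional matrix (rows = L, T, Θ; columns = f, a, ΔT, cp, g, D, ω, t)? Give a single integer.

Write exponents as rows L,T,Θ / cols f,a,ΔT,cp,g,D,ω,t:
  L: [ 0  1  0  2  1  1  0  0]
  T: [-1 -2  0 -2 -2  0 -1  1]
  Θ: [ 0  0  1 -1  0  0  0  0]
RREF → pivots at {f,a,ΔT} ⇒ r = 3

3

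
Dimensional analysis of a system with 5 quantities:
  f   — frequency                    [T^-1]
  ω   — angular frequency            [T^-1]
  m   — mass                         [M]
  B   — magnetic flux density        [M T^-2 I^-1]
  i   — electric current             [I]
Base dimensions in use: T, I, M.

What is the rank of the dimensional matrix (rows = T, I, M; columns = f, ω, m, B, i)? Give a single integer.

Dimensional matrix (T×I×M by f×ω×m×B×i):
  T: [-1 -1  0 -2  0]
  I: [ 0  0  0 -1  1]
  M: [ 0  0  1  1  0]
Echelon form has 3 nonzero rows (pivots: f,m,B)

3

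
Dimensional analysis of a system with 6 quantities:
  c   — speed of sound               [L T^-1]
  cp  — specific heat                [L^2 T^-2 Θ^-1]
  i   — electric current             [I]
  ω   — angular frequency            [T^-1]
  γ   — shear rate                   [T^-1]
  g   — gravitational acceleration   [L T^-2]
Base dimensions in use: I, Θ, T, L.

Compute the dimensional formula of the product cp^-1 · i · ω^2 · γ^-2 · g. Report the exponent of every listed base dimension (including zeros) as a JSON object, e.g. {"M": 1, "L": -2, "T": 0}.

Write exponents as rows I,Θ,T,L / cols c,cp,i,ω,γ,g:
  I: [ 0  0  1  0  0  0]
  Θ: [ 0 -1  0  0  0  0]
  T: [-1 -2  0 -1 -1 -2]
  L: [ 1  2  0  0  0  1]
  [I]: (-1)·0+(1)·1+(2)·0+(-2)·0+(1)·0 = 1
  [Θ]: (-1)·-1+(1)·0+(2)·0+(-2)·0+(1)·0 = 1
  [T]: (-1)·-2+(1)·0+(2)·-1+(-2)·-1+(1)·-2 = 0
  [L]: (-1)·2+(1)·0+(2)·0+(-2)·0+(1)·1 = -1
⇒ I Θ L^-1

{"I": 1, "Θ": 1, "T": 0, "L": -1}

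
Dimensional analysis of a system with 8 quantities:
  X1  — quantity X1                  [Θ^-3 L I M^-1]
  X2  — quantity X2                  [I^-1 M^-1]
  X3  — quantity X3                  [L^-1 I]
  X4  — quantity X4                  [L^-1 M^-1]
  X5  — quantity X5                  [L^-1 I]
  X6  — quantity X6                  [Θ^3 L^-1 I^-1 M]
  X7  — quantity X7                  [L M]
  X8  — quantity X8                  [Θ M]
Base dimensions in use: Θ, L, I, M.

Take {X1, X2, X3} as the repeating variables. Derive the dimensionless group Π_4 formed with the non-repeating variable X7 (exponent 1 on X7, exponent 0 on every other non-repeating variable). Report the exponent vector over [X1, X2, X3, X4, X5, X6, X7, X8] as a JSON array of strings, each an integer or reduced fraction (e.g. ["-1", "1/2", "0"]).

["0", "1", "1", "0", "0", "0", "1", "0"]

Write exponents as rows Θ,L,I,M / cols X1,X2,X3,X4,X5,X6,X7,X8:
  Θ: [-3  0  0  0  0  3  0  1]
  L: [ 1  0 -1 -1 -1 -1  1  0]
  I: [ 1 -1  1  0  1 -1  0  0]
  M: [-1 -1  0 -1  0  1  1  1]
Echelon form has 3 nonzero rows (pivots: X1,X2,X3)
Repeat: X1,X2,X3; free: X4,X5,X6,X7,X8
RREF:
  r0: [   1    0    0    0    0   -1    0 -1/3]
  r1: [   0    1    0    1    0    0   -1 -2/3]
  r2: [   0    0    1    1    1    0   -1 -1/3]
  r3: [   0    0    0    0    0    0    0    0]
Fix exponent of X7 at 1, X4 at 0, X5 at 0, X6 at 0, X8 at 0; solve each RREF row for its pivot's exponent:
  r0: exp(X1) + (0)·1 = 0 ⇒ exp(X1) = 0
  r1: exp(X2) + (-1)·1 = 0 ⇒ exp(X2) = 1
  r2: exp(X3) + (-1)·1 = 0 ⇒ exp(X3) = 1
Π_4 = X2 · X3 · X7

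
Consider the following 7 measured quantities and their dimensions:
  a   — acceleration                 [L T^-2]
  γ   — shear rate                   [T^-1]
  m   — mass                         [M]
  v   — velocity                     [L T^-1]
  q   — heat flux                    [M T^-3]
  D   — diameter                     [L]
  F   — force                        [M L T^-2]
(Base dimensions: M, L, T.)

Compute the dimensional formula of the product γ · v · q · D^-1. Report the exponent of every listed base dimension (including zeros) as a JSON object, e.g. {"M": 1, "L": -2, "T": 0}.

Write exponents as rows M,L,T / cols a,γ,m,v,q,D,F:
  M: [ 0  0  1  0  1  0  1]
  L: [ 1  0  0  1  0  1  1]
  T: [-2 -1  0 -1 -3  0 -2]
  [M]: (1)·0+(1)·0+(1)·1+(-1)·0 = 1
  [L]: (1)·0+(1)·1+(1)·0+(-1)·1 = 0
  [T]: (1)·-1+(1)·-1+(1)·-3+(-1)·0 = -5
⇒ M T^-5

{"M": 1, "L": 0, "T": -5}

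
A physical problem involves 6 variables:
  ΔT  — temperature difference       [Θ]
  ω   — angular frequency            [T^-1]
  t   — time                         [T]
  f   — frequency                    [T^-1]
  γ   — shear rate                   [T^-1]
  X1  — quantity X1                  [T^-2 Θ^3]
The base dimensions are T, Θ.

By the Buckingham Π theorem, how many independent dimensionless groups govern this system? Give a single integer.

4

Exponent matrix [T,Θ] × [ΔT,ω,t,f,γ,X1]:
  T: [ 0 -1  1 -1 -1 -2]
  Θ: [ 1  0  0  0  0  3]
Echelon form has 2 nonzero rows (pivots: ΔT,ω)
Π count = n − r = 6 − 2 = 4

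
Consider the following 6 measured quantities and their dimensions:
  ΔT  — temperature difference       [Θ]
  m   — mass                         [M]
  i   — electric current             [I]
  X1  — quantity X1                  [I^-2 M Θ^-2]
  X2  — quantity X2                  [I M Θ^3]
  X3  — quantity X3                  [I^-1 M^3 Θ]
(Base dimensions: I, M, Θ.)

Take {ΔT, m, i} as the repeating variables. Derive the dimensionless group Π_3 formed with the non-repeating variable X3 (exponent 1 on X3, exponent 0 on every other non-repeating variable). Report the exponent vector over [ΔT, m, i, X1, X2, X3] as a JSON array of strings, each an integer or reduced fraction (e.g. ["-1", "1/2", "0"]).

Exponent matrix [I,M,Θ] × [ΔT,m,i,X1,X2,X3]:
  I: [ 0  0  1 -2  1 -1]
  M: [ 0  1  0  1  1  3]
  Θ: [ 1  0  0 -2  3  1]
RREF → pivots at {ΔT,m,i} ⇒ r = 3
Pivot set = {ΔT,m,i}, free = {X1,X2,X3}
RREF:
  r0: [   1    0    0   -2    3    1]
  r1: [   0    1    0    1    1    3]
  r2: [   0    0    1   -2    1   -1]
Fix exponent of X3 at 1, X1 at 0, X2 at 0; solve each RREF row for its pivot's exponent:
  r0: exp(ΔT) + (1)·1 = 0 ⇒ exp(ΔT) = -1
  r1: exp(m) + (3)·1 = 0 ⇒ exp(m) = -3
  r2: exp(i) + (-1)·1 = 0 ⇒ exp(i) = 1
Π_3 = ΔT^-1 · m^-3 · i · X3

["-1", "-3", "1", "0", "0", "1"]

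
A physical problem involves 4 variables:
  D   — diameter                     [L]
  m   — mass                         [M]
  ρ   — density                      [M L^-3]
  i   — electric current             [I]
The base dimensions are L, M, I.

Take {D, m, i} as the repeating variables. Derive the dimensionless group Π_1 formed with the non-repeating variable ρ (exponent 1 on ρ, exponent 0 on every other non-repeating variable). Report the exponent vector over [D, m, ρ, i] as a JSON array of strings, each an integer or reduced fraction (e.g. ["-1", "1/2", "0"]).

Dimensional matrix (L×M×I by D×m×ρ×i):
  L: [ 1  0 -3  0]
  M: [ 0  1  1  0]
  I: [ 0  0  0  1]
Row reduction gives pivot columns D,m,i; rank = 3
Repeat: D,m,i; free: ρ
RREF:
  r0: [   1    0   -3    0]
  r1: [   0    1    1    0]
  r2: [   0    0    0    1]
Fix exponent of ρ at 1; solve each RREF row for its pivot's exponent:
  r0: exp(D) + (-3)·1 = 0 ⇒ exp(D) = 3
  r1: exp(m) + (1)·1 = 0 ⇒ exp(m) = -1
  r2: exp(i) + (0)·1 = 0 ⇒ exp(i) = 0
Π_1 = D^3 · m^-1 · ρ

["3", "-1", "1", "0"]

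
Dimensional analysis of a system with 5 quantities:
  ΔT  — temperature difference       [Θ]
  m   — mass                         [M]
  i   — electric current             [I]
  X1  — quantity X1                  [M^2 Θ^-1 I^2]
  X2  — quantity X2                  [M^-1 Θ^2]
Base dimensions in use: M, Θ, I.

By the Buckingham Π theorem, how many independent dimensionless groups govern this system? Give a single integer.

Exponent matrix [M,Θ,I] × [ΔT,m,i,X1,X2]:
  M: [ 0  1  0  2 -1]
  Θ: [ 1  0  0 -1  2]
  I: [ 0  0  1  2  0]
Row reduction gives pivot columns ΔT,m,i; rank = 3
n=5, r=3 ⇒ 2 dimensionless groups

2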